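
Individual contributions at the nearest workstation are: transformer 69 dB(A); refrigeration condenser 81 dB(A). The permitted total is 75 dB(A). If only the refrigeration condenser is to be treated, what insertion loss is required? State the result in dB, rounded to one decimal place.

Fixed contribution from the other source: Σ 10^(L/10) = 10^(69/10) = 7.943e+06 (69.00 dB(A)).
To meet 75 dB(A) overall, the treated refrigeration condenser may contribute at most 10^(75/10) − 7.943e+06 = 2.368e+07, i.e. 73.74 dB(A).
Required insertion loss = 81 − 73.74 = 7.26 dB.

7.3 dB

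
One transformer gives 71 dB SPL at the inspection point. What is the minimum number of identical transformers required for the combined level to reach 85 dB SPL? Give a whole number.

The shortfall is 85 − 71 = 14.0 dB, and N units add 10·log₁₀ N, so need 10·log₁₀ N ≥ 14.0.
N ≥ 10^(14.0/10) = 25.119, so N = 26.

26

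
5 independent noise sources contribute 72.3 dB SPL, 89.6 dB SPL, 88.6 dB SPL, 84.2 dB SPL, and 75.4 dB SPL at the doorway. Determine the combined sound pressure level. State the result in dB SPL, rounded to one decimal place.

For uncorrelated sources the intensities add, so convert each level to linear form, sum, and take 10·log₁₀ of the total.
Σ 10^(L/10) = 10^(72.3/10) + 10^(89.6/10) + 10^(88.6/10) + 10^(84.2/10) + 10^(75.4/10) = 1.951e+09.
L_total = 10·log₁₀(1.951e+09) = 92.90 dB SPL.

92.9 dB SPL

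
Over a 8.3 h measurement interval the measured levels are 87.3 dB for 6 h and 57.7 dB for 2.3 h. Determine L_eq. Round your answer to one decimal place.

L_eq = 10·log₁₀[(1/T)·Σ tᵢ·10^(Lᵢ/10)] with T = 8.3 h.
Σ tᵢ·10^(Lᵢ/10) = 6·10^(87.3/10) + 2.3·10^(57.7/10) = 3.224e+09.
L_eq = 10·log₁₀(3.224e+09/8.3) = 85.89 dB.

85.9 dB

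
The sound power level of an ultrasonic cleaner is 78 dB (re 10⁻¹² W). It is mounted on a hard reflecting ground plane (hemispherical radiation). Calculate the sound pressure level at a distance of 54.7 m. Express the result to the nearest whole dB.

35 dB

Free-field hemispherical radiation: L_p = L_w − 10·log₁₀(2π·r²), r = 54.7 m.
2π·r² = 1.88e+04 m², 10·log₁₀ of that is 42.742 dB.
L_p = 78 − 42.742 = 35.26 dB.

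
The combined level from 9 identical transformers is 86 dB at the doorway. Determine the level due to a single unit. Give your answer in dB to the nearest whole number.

76 dB

Dividing the total intensity by 9 lowers the level by 10·log₁₀ 9 = 9.542 dB: L₁ = 86 − 9.542.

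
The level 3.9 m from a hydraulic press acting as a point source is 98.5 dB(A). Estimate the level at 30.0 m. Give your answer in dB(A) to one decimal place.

80.8 dB(A)

Point-source attenuation: ΔL = 20·log₁₀(r₂/r₁) = 20·log₁₀(30.0/3.9) = 17.721 dB.
L₂ = 98.5 − 20·log₁₀(30.0/3.9) = 98.5 − 17.721 = 80.78 dB(A).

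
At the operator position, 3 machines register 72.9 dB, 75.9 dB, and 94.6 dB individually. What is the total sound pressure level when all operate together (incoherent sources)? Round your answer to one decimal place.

Incoherent sources combine by intensity addition: L_total = 10·log₁₀(Σ 10^(L_i/10)).
Σ 10^(L/10) = 10^(72.9/10) + 10^(75.9/10) + 10^(94.6/10) = 2.942e+09.
L_total = 10·log₁₀(2.942e+09) = 94.69 dB.

94.7 dB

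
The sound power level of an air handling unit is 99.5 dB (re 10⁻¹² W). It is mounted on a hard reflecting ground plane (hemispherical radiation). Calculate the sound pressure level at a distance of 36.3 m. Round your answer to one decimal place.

60.3 dB

The power spreads over a hemisphere of area 2π·r², so L_p = L_w − 10·log₁₀(2π·r²).
2π·r² = 8279 m², 10·log₁₀ of that is 39.180 dB.
L_p = 99.5 − 39.180 = 60.32 dB.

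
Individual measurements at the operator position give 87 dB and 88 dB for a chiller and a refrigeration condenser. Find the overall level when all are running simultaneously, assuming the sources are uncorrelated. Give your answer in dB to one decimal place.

For uncorrelated sources the intensities add, so convert each level to linear form, sum, and take 10·log₁₀ of the total.
Σ 10^(L/10) = 10^(87/10) + 10^(88/10) = 1.132e+09.
L_total = 10·log₁₀(1.132e+09) = 90.54 dB.

90.5 dB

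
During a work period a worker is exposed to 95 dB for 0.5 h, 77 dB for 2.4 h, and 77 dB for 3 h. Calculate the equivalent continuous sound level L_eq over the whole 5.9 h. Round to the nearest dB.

85 dB

The energy average is taken in the linear domain: L_eq = 10·log₁₀[(Σ tᵢ·10^(Lᵢ/10))/T], T = 5.9 h.
Σ tᵢ·10^(Lᵢ/10) = 0.5·10^(95/10) + 2.4·10^(77/10) + 3·10^(77/10) = 1.852e+09.
L_eq = 10·log₁₀(1.852e+09/5.9) = 84.97 dB.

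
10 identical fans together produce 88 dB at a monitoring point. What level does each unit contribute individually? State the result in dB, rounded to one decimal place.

78.0 dB

For N identical incoherent sources L_total = L₁ + 10·log₁₀ N, so L₁ = 88 − 10·log₁₀(10) = 88 − 10.000.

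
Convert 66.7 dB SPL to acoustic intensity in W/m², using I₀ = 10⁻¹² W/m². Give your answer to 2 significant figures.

I/I₀ = 10^(66.7/10) = 4.677e+06, so I = 4.677e+06 × 10⁻¹² W/m².

4.7e-06 W/m²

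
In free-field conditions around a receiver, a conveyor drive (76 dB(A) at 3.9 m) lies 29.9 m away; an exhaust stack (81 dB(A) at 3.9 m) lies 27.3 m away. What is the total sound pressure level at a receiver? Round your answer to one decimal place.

65.1 dB(A)

Apply inverse-square spreading to bring every level to the receiver, then sum 10^(L/10).
conveyor drive: 76 − 20·log₁₀(29.9/3.9) = 76 − 17.69 = 58.31 dB(A).
exhaust stack: 81 − 20·log₁₀(27.3/3.9) = 81 − 16.90 = 64.10 dB(A).
Σ 10^(L/10) = 3.247e+06 → L_total = 10·log₁₀(3.247e+06) = 65.11 dB(A).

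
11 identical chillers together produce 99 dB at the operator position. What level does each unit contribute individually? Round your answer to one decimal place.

11 equal contributions raise the level by 10·log₁₀ 11 = 10.414 dB, so each unit alone gives 99 − 10.414.

88.6 dB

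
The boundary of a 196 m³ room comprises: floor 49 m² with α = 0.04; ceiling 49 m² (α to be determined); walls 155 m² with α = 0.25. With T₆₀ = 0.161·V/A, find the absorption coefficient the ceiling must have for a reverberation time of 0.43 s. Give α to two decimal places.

From T₆₀ = 0.161·V/A, the target T₆₀ = 0.43 s needs A = 0.161·196/0.43 = 73.39 m².
Absorption from the other surfaces = 49·0.04 + 155·0.25 = 40.71 m², so the ceiling must supply 32.68 m² over 49 m².
α = 32.68/49 = 0.667.

0.67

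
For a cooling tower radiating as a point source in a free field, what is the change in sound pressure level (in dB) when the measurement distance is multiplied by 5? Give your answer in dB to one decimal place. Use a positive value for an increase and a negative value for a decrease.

-14.0 dB

A point source loses 6 dB per doubling of distance; generally ΔL = −20·log₁₀(r₂/r₁).
ΔL = −20·log₁₀(5) = -13.98 dB.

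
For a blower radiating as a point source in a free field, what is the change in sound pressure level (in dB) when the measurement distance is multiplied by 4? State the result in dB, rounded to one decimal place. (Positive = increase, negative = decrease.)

A point source loses 6 dB per doubling of distance; generally ΔL = −20·log₁₀(r₂/r₁).
ΔL = −20·log₁₀(4) = -12.04 dB.

-12.0 dB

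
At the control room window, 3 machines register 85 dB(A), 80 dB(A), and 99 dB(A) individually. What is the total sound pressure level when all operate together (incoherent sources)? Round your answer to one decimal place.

For uncorrelated sources the intensities add, so convert each level to linear form, sum, and take 10·log₁₀ of the total.
Σ 10^(L/10) = 10^(85/10) + 10^(80/10) + 10^(99/10) = 8.360e+09.
L_total = 10·log₁₀(8.360e+09) = 99.22 dB(A).

99.2 dB(A)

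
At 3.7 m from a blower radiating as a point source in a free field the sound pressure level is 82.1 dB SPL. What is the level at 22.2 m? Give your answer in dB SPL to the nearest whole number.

67 dB SPL

For a point source, L₂ = L₁ − 20·log₁₀(r₂/r₁).
L₂ = 82.1 − 20·log₁₀(22.2/3.7) = 82.1 − 15.563 = 66.54 dB SPL.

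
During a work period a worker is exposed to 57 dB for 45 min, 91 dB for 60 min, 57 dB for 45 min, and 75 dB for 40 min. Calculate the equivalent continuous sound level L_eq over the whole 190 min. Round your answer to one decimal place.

86.1 dB

L_eq = 10·log₁₀[(1/T)·Σ tᵢ·10^(Lᵢ/10)] with T = 190 min.
Σ tᵢ·10^(Lᵢ/10) = 45·10^(57/10) + 60·10^(91/10) + 45·10^(57/10) + 40·10^(75/10) = 7.685e+10.
L_eq = 10·log₁₀(7.685e+10/190) = 86.07 dB.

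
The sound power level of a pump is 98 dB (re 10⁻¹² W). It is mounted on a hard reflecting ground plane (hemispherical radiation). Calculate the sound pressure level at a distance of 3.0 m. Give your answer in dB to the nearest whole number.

80 dB

Free-field hemispherical radiation: L_p = L_w − 10·log₁₀(2π·r²), r = 3.0 m.
2π·r² = 56.55 m², 10·log₁₀ of that is 17.524 dB.
L_p = 98 − 17.524 = 80.48 dB.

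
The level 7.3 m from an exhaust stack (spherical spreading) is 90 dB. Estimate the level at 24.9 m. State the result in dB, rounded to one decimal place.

79.3 dB

Spherical spreading from a point source gives a 20·log₁₀(r₂/r₁) drop.
L₂ = 90 − 20·log₁₀(24.9/7.3) = 90 − 10.658 = 79.34 dB.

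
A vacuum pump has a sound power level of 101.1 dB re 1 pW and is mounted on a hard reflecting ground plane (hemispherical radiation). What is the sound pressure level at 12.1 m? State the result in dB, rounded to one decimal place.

71.5 dB

The power spreads over a hemisphere of area 2π·r², so L_p = L_w − 10·log₁₀(2π·r²).
2π·r² = 919.9 m², 10·log₁₀ of that is 29.638 dB.
L_p = 101.1 − 29.638 = 71.46 dB.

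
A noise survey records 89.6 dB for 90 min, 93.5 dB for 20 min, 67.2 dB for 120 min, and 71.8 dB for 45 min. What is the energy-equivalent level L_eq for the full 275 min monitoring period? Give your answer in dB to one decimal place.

L_eq = 10·log₁₀[(1/T)·Σ tᵢ·10^(Lᵢ/10)] with T = 275 min.
Σ tᵢ·10^(Lᵢ/10) = 90·10^(89.6/10) + 20·10^(93.5/10) + 120·10^(67.2/10) + 45·10^(71.8/10) = 1.282e+11.
L_eq = 10·log₁₀(1.282e+11/275) = 86.68 dB.

86.7 dB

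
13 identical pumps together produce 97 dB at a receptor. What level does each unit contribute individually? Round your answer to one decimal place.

85.9 dB

13 equal contributions raise the level by 10·log₁₀ 13 = 11.139 dB, so each unit alone gives 97 − 11.139.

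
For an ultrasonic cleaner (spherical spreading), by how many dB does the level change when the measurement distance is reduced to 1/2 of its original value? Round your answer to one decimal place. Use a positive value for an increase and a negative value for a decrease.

A point source loses 6 dB per doubling of distance; generally ΔL = −20·log₁₀(r₂/r₁).
ΔL = −20·log₁₀(0.5) = +6.02 dB.

+6.0 dB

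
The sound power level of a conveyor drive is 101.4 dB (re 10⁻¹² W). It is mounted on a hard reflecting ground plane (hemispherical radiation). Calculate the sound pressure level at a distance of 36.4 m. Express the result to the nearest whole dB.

62 dB

L_p = L_w − 10·log₁₀(2π·r²) with r = 36.4 m.
2π·r² = 8325 m², 10·log₁₀ of that is 39.204 dB.
L_p = 101.4 − 39.204 = 62.20 dB.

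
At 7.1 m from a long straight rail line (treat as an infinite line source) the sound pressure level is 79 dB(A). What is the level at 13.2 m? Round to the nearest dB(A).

Line-source attenuation: ΔL = 10·log₁₀(r₂/r₁) = 10·log₁₀(13.2/7.1) = 2.693 dB.
L₂ = 79 − 10·log₁₀(13.2/7.1) = 79 − 2.693 = 76.31 dB(A).

76 dB(A)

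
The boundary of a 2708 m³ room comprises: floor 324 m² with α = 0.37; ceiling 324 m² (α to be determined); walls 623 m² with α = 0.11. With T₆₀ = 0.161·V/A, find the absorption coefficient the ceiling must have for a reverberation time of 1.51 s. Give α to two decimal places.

0.31

From T₆₀ = 0.161·V/A, the target T₆₀ = 1.51 s needs A = 0.161·2708/1.51 = 288.73 m².
Absorption from the other surfaces = 324·0.37 + 623·0.11 = 188.41 m², so the ceiling must supply 100.32 m² over 324 m².
α = 100.32/324 = 0.310.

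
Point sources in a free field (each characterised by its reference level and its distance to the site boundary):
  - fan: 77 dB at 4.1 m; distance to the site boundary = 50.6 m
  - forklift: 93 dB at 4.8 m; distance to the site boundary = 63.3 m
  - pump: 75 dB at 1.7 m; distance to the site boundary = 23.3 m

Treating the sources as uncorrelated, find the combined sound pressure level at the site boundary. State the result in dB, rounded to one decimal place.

70.8 dB

Propagate each source to the receiver with L = L_ref − 20·log₁₀(r/r_ref), then add intensities.
fan: 77 − 20·log₁₀(50.6/4.1) = 77 − 21.83 = 55.17 dB.
forklift: 93 − 20·log₁₀(63.3/4.8) = 93 − 22.40 = 70.60 dB.
pump: 75 − 20·log₁₀(23.3/1.7) = 75 − 22.74 = 52.26 dB.
Σ 10^(L/10) = 1.197e+07 → L_total = 10·log₁₀(1.197e+07) = 70.78 dB.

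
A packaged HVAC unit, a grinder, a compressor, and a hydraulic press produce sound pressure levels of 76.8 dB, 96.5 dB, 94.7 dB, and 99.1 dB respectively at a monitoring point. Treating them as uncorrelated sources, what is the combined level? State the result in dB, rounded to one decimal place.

For uncorrelated sources the intensities add, so convert each level to linear form, sum, and take 10·log₁₀ of the total.
Σ 10^(L/10) = 10^(76.8/10) + 10^(96.5/10) + 10^(94.7/10) + 10^(99.1/10) = 1.559e+10.
L_total = 10·log₁₀(1.559e+10) = 101.93 dB.

101.9 dB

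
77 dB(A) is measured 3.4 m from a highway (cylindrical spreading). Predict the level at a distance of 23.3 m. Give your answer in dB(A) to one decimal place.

68.6 dB(A)

Line-source attenuation: ΔL = 10·log₁₀(r₂/r₁) = 10·log₁₀(23.3/3.4) = 8.359 dB.
L₂ = 77 − 10·log₁₀(23.3/3.4) = 77 − 8.359 = 68.64 dB(A).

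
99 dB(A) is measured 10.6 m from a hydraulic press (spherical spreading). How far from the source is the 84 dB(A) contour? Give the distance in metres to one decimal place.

59.6 m

Point-source spreading drops the level by 20·log₁₀(r₂/r₁); inverting, r₂/r₁ = 10^(ΔL/20).
r₂ = 10.6·10^((99−84)/20) = 10.6·10^(15.0/20) = 59.61 m.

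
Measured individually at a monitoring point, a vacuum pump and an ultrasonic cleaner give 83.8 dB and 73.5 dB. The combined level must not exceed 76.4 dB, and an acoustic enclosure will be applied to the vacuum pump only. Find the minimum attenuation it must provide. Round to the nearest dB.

11 dB

Everything except the vacuum pump sums to 10^(73.5/10) = 2.239e+07 in linear terms, 73.50 dB.
To meet 76.4 dB overall, the treated vacuum pump may contribute at most 10^(76.4/10) − 2.239e+07 = 2.126e+07, i.e. 73.28 dB.
So the vacuum pump must be reduced from 83.8 to 73.28 dB: IL = 10.52 dB.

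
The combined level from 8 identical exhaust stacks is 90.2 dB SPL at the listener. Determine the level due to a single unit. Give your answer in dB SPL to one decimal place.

81.2 dB SPL

For N identical incoherent sources L_total = L₁ + 10·log₁₀ N, so L₁ = 90.2 − 10·log₁₀(8) = 90.2 − 9.031.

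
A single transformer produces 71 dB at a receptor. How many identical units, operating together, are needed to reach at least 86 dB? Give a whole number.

The shortfall is 86 − 71 = 15.0 dB, and N units add 10·log₁₀ N, so need 10·log₁₀ N ≥ 15.0.
N ≥ 10^(15.0/10) = 31.623, so N = 32.

32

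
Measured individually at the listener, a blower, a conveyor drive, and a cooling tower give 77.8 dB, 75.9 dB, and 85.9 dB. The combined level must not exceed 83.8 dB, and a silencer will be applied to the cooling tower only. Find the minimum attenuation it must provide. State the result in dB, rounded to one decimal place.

The untreated sources together contribute 10^(77.8/10) + 10^(75.9/10) = 9.916e+07, i.e. 79.96 dB.
To meet 83.8 dB overall, the treated cooling tower may contribute at most 10^(83.8/10) − 9.916e+07 = 1.407e+08, i.e. 81.48 dB.
So the cooling tower must be reduced from 85.9 to 81.48 dB: IL = 4.42 dB.

4.4 dB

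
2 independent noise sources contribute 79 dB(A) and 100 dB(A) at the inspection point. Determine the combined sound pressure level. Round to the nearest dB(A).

100 dB(A)

Incoherent sources combine by intensity addition: L_total = 10·log₁₀(Σ 10^(L_i/10)).
Σ 10^(L/10) = 10^(79/10) + 10^(100/10) = 1.008e+10.
L_total = 10·log₁₀(1.008e+10) = 100.03 dB(A).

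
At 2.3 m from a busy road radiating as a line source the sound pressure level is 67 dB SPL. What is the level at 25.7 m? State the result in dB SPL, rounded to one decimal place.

Cylindrical spreading from a line source gives a 10·log₁₀(r₂/r₁) drop.
L₂ = 67 − 10·log₁₀(25.7/2.3) = 67 − 10.482 = 56.52 dB SPL.

56.5 dB SPL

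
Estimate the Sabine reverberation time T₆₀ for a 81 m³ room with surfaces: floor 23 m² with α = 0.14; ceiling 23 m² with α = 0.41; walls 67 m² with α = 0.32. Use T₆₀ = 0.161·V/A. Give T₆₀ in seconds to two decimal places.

0.38 s

Total absorption A = 23·0.14 + 23·0.41 + 67·0.32 = 34.09 m² sabins.
T₆₀ = 0.161·V/A = 0.161·81/34.09 = 0.383 s.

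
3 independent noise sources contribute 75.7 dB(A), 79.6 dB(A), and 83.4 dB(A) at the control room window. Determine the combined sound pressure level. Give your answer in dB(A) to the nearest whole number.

85 dB(A)

For uncorrelated sources the intensities add, so convert each level to linear form, sum, and take 10·log₁₀ of the total.
Σ 10^(L/10) = 10^(75.7/10) + 10^(79.6/10) + 10^(83.4/10) = 3.471e+08.
L_total = 10·log₁₀(3.471e+08) = 85.40 dB(A).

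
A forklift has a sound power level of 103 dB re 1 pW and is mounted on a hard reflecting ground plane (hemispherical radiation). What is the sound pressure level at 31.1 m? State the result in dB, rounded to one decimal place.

Free-field hemispherical radiation: L_p = L_w − 10·log₁₀(2π·r²), r = 31.1 m.
2π·r² = 6077 m², 10·log₁₀ of that is 37.837 dB.
L_p = 103 − 37.837 = 65.16 dB.

65.2 dB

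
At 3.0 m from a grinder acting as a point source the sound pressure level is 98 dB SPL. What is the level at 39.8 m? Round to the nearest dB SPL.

76 dB SPL

Spherical spreading from a point source gives a 20·log₁₀(r₂/r₁) drop.
L₂ = 98 − 20·log₁₀(39.8/3.0) = 98 − 22.455 = 75.54 dB SPL.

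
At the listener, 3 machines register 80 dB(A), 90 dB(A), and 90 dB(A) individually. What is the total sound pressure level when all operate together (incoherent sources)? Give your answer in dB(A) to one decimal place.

93.2 dB(A)

For uncorrelated sources the intensities add, so convert each level to linear form, sum, and take 10·log₁₀ of the total.
Σ 10^(L/10) = 10^(80/10) + 10^(90/10) + 10^(90/10) = 2.100e+09.
L_total = 10·log₁₀(2.100e+09) = 93.22 dB(A).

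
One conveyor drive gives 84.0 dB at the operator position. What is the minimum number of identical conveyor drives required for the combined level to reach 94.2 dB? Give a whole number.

11

The shortfall is 94.2 − 84.0 = 10.2 dB, and N units add 10·log₁₀ N, so need 10·log₁₀ N ≥ 10.2.
N ≥ 10^(10.2/10) = 10.471, so N = 11.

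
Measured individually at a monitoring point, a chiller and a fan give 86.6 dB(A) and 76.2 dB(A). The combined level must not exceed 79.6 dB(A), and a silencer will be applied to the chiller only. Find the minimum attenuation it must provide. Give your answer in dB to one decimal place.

The untreated sources together contribute 10^(76.2/10) = 4.169e+07, i.e. 76.20 dB(A).
The limit corresponds to 10^(79.6/10) = 9.120e+07; subtracting the fixed part leaves 4.951e+07 for the chiller, i.e. 76.95 dB(A).
Required insertion loss = 86.6 − 76.95 = 9.65 dB.

9.7 dB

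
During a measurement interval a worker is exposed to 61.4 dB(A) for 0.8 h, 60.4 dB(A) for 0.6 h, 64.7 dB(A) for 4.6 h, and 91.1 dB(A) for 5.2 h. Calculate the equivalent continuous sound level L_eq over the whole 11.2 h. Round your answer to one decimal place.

L_eq = 10·log₁₀[(1/T)·Σ tᵢ·10^(Lᵢ/10)] with T = 11.2 h.
Σ tᵢ·10^(Lᵢ/10) = 0.8·10^(61.4/10) + 0.6·10^(60.4/10) + 4.6·10^(64.7/10) + 5.2·10^(91.1/10) = 6.714e+09.
L_eq = 10·log₁₀(6.714e+09/11.2) = 87.78 dB(A).

87.8 dB(A)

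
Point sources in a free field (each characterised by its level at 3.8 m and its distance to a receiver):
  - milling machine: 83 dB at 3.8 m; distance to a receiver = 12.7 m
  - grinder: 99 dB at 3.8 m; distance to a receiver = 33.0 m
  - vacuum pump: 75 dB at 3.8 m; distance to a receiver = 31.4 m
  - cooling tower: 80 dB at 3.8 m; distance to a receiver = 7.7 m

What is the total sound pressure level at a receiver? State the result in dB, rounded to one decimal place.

81.7 dB

Propagate each source to the receiver with L = L_ref − 20·log₁₀(r/r_ref), then add intensities.
milling machine: 83 − 20·log₁₀(12.7/3.8) = 83 − 10.48 = 72.52 dB.
grinder: 99 − 20·log₁₀(33.0/3.8) = 99 − 18.77 = 80.23 dB.
vacuum pump: 75 − 20·log₁₀(31.4/3.8) = 75 − 18.34 = 56.66 dB.
cooling tower: 80 − 20·log₁₀(7.7/3.8) = 80 − 6.13 = 73.87 dB.
Σ 10^(L/10) = 1.480e+08 → L_total = 10·log₁₀(1.480e+08) = 81.70 dB.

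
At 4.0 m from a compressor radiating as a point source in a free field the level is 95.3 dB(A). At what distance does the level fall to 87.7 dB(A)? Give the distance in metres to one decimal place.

For a point source L₁ − L₂ = 20·log₁₀(r₂/r₁), so r₂ = r₁·10^((L₁−L₂)/20).
r₂ = 4.0·10^((95.3−87.7)/20) = 4.0·10^(7.6/20) = 9.60 m.

9.6 m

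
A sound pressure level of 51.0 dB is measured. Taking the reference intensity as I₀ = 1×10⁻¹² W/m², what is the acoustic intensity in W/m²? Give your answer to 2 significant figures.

1.3e-07 W/m²

I/I₀ = 10^(51.0/10) = 1.259e+05, so I = 1.259e+05 × 10⁻¹² W/m².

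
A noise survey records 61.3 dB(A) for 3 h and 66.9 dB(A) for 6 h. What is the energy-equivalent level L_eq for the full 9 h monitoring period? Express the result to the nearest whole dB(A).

66 dB(A)

Weight each interval's intensity by its duration and average over T = 9 h:
Σ tᵢ·10^(Lᵢ/10) = 3·10^(61.3/10) + 6·10^(66.9/10) = 3.343e+07.
L_eq = 10·log₁₀(3.343e+07/9) = 65.70 dB(A).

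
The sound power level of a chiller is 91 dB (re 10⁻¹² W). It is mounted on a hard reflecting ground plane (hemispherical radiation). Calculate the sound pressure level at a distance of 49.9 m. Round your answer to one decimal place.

Free-field hemispherical radiation: L_p = L_w − 10·log₁₀(2π·r²), r = 49.9 m.
2π·r² = 1.565e+04 m², 10·log₁₀ of that is 41.944 dB.
L_p = 91 − 41.944 = 49.06 dB.

49.1 dB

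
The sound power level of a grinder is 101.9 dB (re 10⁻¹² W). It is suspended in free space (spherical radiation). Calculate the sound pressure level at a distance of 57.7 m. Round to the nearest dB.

56 dB

Free-field spherical radiation: L_p = L_w − 10·log₁₀(4π·r²), r = 57.7 m.
4π·r² = 4.184e+04 m², 10·log₁₀ of that is 46.216 dB.
L_p = 101.9 − 46.216 = 55.68 dB.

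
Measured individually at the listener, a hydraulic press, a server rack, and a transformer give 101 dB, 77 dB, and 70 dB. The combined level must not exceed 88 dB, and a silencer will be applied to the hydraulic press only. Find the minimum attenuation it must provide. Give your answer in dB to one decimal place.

13.4 dB

Fixed contribution from the other sources: Σ 10^(L/10) = 10^(77/10) + 10^(70/10) = 6.012e+07 (77.79 dB).
To meet 88 dB overall, the treated hydraulic press may contribute at most 10^(88/10) − 6.012e+07 = 5.708e+08, i.e. 87.57 dB.
So the hydraulic press must be reduced from 101 to 87.57 dB: IL = 13.43 dB.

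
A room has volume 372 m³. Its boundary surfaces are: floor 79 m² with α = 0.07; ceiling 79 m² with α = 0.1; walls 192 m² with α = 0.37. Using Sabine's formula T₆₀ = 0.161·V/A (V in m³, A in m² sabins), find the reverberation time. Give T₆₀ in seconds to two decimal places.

0.71 s

A = Σ Sᵢαᵢ = 79·0.07 + 79·0.1 + 192·0.37 = 84.47 m².
T₆₀ = 0.161·V/A = 0.161·372/84.47 = 0.709 s.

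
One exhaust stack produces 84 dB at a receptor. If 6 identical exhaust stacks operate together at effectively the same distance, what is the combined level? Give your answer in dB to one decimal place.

L_total = L₁ + 10·log₁₀ N for N identical incoherent sources.
L_total = 84 + 10·log₁₀(6) = 84 + 7.782 = 91.78 dB.

91.8 dB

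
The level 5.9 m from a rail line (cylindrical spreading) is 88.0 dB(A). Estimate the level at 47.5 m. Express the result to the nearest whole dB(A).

79 dB(A)

Line-source attenuation: ΔL = 10·log₁₀(r₂/r₁) = 10·log₁₀(47.5/5.9) = 9.058 dB.
L₂ = 88.0 − 10·log₁₀(47.5/5.9) = 88.0 − 9.058 = 78.94 dB(A).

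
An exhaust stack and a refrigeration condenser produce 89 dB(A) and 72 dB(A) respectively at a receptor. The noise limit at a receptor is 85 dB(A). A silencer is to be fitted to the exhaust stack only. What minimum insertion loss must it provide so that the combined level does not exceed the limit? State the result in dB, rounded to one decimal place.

Everything except the exhaust stack sums to 10^(72/10) = 1.585e+07 in linear terms, 72.00 dB(A).
The limit corresponds to 10^(85/10) = 3.162e+08; subtracting the fixed part leaves 3.004e+08 for the exhaust stack, i.e. 84.78 dB(A).
So the exhaust stack must be reduced from 89 to 84.78 dB(A): IL = 4.22 dB.

4.2 dB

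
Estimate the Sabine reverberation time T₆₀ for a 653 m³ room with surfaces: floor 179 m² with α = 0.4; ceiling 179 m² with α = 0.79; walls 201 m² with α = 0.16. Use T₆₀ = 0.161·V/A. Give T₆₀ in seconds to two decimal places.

A = Σ Sᵢαᵢ = 179·0.4 + 179·0.79 + 201·0.16 = 245.17 m².
T₆₀ = 0.161 × 653 / 245.17 = 0.429 s.

0.43 s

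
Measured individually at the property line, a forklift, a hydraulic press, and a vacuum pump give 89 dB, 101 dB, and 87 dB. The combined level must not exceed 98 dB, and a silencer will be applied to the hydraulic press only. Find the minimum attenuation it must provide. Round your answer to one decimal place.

4.0 dB

Fixed contribution from the other sources: Σ 10^(L/10) = 10^(89/10) + 10^(87/10) = 1.296e+09 (91.12 dB).
The limit corresponds to 10^(98/10) = 6.310e+09; subtracting the fixed part leaves 5.014e+09 for the hydraulic press, i.e. 97.00 dB.
Required insertion loss = 101 − 97.00 = 4.00 dB.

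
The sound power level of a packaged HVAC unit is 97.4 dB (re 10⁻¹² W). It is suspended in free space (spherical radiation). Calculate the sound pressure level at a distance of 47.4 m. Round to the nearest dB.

Free-field spherical radiation: L_p = L_w − 10·log₁₀(4π·r²), r = 47.4 m.
4π·r² = 2.823e+04 m², 10·log₁₀ of that is 44.508 dB.
L_p = 97.4 − 44.508 = 52.89 dB.

53 dB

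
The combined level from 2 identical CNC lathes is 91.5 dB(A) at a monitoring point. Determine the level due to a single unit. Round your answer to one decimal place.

88.5 dB(A)

For N identical incoherent sources L_total = L₁ + 10·log₁₀ N, so L₁ = 91.5 − 10·log₁₀(2) = 91.5 − 3.010.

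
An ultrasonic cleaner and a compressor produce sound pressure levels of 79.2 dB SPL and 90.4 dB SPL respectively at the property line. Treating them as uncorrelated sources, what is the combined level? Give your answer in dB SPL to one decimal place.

90.7 dB SPL

For uncorrelated sources the intensities add, so convert each level to linear form, sum, and take 10·log₁₀ of the total.
Σ 10^(L/10) = 10^(79.2/10) + 10^(90.4/10) = 1.180e+09.
L_total = 10·log₁₀(1.180e+09) = 90.72 dB SPL.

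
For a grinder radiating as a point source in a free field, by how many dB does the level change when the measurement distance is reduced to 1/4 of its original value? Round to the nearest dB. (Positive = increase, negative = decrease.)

With spherical spreading the level changes by −20·log₁₀(r₂/r₁).
ΔL = −20·log₁₀(0.25) = +12.04 dB.

+12 dB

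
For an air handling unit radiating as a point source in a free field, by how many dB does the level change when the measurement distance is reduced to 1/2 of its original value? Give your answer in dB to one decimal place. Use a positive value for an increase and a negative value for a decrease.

+6.0 dB

A point source loses 6 dB per doubling of distance; generally ΔL = −20·log₁₀(r₂/r₁).
ΔL = −20·log₁₀(0.5) = +6.02 dB.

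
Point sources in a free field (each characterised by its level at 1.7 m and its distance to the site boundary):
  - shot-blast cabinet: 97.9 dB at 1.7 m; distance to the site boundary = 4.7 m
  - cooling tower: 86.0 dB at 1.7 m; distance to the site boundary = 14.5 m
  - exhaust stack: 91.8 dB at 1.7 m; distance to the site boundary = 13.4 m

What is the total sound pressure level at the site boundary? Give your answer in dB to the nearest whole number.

Apply inverse-square spreading to bring every level to the receiver, then sum 10^(L/10).
shot-blast cabinet: 97.9 − 20·log₁₀(4.7/1.7) = 97.9 − 8.83 = 89.07 dB.
cooling tower: 86.0 − 20·log₁₀(14.5/1.7) = 86.0 − 18.62 = 67.38 dB.
exhaust stack: 91.8 − 20·log₁₀(13.4/1.7) = 91.8 − 17.93 = 73.87 dB.
Σ 10^(L/10) = 8.365e+08 → L_total = 10·log₁₀(8.365e+08) = 89.22 dB.

89 dB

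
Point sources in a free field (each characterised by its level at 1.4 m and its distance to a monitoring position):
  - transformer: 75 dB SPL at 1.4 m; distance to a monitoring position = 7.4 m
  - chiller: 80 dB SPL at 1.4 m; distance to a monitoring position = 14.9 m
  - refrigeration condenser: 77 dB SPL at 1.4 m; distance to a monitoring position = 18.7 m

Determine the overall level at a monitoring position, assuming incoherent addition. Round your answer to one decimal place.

63.6 dB SPL

First find each source's level at the receiver (point-source: −20·log₁₀(r/r_ref)), then combine on an intensity basis.
transformer: 75 − 20·log₁₀(7.4/1.4) = 75 − 14.46 = 60.54 dB SPL.
chiller: 80 − 20·log₁₀(14.9/1.4) = 80 − 20.54 = 59.46 dB SPL.
refrigeration condenser: 77 − 20·log₁₀(18.7/1.4) = 77 − 22.51 = 54.49 dB SPL.
Σ 10^(L/10) = 2.296e+06 → L_total = 10·log₁₀(2.296e+06) = 63.61 dB SPL.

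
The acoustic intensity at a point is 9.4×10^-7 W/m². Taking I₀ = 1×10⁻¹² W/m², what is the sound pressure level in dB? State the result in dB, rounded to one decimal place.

59.7 dB

L = 10·log₁₀(I/I₀) = 10·log₁₀(9.4×10^-7/10⁻¹²) = 10·log₁₀(9.4×10^5).
L = 10·(0.9731 + 5) = 59.73 dB.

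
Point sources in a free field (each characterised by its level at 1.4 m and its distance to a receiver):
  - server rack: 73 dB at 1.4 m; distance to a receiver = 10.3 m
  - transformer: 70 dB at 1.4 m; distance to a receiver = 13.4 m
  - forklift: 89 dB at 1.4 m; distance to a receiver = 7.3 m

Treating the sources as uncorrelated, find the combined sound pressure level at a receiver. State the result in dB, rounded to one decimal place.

First find each source's level at the receiver (point-source: −20·log₁₀(r/r_ref)), then combine on an intensity basis.
server rack: 73 − 20·log₁₀(10.3/1.4) = 73 − 17.33 = 55.67 dB.
transformer: 70 − 20·log₁₀(13.4/1.4) = 70 − 19.62 = 50.38 dB.
forklift: 89 − 20·log₁₀(7.3/1.4) = 89 − 14.34 = 74.66 dB.
Σ 10^(L/10) = 2.969e+07 → L_total = 10·log₁₀(2.969e+07) = 74.73 dB.

74.7 dB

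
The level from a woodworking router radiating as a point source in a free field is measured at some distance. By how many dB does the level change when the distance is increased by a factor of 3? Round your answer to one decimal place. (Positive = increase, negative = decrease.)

-9.5 dB

A point source loses 6 dB per doubling of distance; generally ΔL = −20·log₁₀(r₂/r₁).
ΔL = −20·log₁₀(3) = -9.54 dB.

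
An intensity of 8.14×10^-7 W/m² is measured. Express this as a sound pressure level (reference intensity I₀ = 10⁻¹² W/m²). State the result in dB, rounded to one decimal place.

L = 10·log₁₀(I/I₀) = 10·log₁₀(8.14×10^-7/10⁻¹²) = 10·log₁₀(8.14×10^5).
L = 10·(0.9106 + 5) = 59.11 dB.

59.1 dB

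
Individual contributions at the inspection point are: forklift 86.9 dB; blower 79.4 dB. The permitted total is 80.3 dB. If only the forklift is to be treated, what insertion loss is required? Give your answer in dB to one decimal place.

Fixed contribution from the other source: Σ 10^(L/10) = 10^(79.4/10) = 8.710e+07 (79.40 dB).
To meet 80.3 dB overall, the treated forklift may contribute at most 10^(80.3/10) − 8.710e+07 = 2.006e+07, i.e. 73.02 dB.
Required insertion loss = 86.9 − 73.02 = 13.88 dB.

13.9 dB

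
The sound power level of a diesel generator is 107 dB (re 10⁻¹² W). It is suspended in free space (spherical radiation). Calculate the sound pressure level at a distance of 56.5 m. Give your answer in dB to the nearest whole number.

L_p = L_w − 10·log₁₀(4π·r²) with r = 56.5 m.
4π·r² = 4.011e+04 m², 10·log₁₀ of that is 46.033 dB.
L_p = 107 − 46.033 = 60.97 dB.

61 dB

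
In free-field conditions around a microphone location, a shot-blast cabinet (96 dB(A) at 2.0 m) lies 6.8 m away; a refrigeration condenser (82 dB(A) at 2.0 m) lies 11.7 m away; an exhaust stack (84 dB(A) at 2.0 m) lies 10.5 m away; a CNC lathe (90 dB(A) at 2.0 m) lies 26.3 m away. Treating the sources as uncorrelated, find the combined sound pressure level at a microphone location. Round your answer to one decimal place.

Apply inverse-square spreading to bring every level to the receiver, then sum 10^(L/10).
shot-blast cabinet: 96 − 20·log₁₀(6.8/2.0) = 96 − 10.63 = 85.37 dB(A).
refrigeration condenser: 82 − 20·log₁₀(11.7/2.0) = 82 − 15.34 = 66.66 dB(A).
exhaust stack: 84 − 20·log₁₀(10.5/2.0) = 84 − 14.40 = 69.60 dB(A).
CNC lathe: 90 − 20·log₁₀(26.3/2.0) = 90 − 22.38 = 67.62 dB(A).
Σ 10^(L/10) = 3.639e+08 → L_total = 10·log₁₀(3.639e+08) = 85.61 dB(A).

85.6 dB(A)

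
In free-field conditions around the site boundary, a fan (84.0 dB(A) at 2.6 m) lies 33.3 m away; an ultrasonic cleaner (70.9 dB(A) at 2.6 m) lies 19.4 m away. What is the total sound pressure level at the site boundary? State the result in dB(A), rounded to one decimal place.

Apply inverse-square spreading to bring every level to the receiver, then sum 10^(L/10).
fan: 84.0 − 20·log₁₀(33.3/2.6) = 84.0 − 22.15 = 61.85 dB(A).
ultrasonic cleaner: 70.9 − 20·log₁₀(19.4/2.6) = 70.9 − 17.46 = 53.44 dB(A).
Σ 10^(L/10) = 1.752e+06 → L_total = 10·log₁₀(1.752e+06) = 62.44 dB(A).

62.4 dB(A)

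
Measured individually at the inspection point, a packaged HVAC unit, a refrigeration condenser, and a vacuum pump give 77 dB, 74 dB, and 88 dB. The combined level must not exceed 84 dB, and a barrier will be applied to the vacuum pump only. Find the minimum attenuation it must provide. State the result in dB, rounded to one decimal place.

The untreated sources together contribute 10^(77/10) + 10^(74/10) = 7.524e+07, i.e. 78.76 dB.
The limit corresponds to 10^(84/10) = 2.512e+08; subtracting the fixed part leaves 1.760e+08 for the vacuum pump, i.e. 82.45 dB.
Required insertion loss = 88 − 82.45 = 5.55 dB.

5.5 dB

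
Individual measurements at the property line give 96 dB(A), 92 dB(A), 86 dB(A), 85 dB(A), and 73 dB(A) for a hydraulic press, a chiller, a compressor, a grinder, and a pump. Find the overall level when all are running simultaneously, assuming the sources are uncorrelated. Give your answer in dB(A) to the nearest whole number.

98 dB(A)

For uncorrelated sources the intensities add, so convert each level to linear form, sum, and take 10·log₁₀ of the total.
Σ 10^(L/10) = 10^(96/10) + 10^(92/10) + 10^(86/10) + 10^(85/10) + 10^(73/10) = 6.300e+09.
L_total = 10·log₁₀(6.300e+09) = 97.99 dB(A).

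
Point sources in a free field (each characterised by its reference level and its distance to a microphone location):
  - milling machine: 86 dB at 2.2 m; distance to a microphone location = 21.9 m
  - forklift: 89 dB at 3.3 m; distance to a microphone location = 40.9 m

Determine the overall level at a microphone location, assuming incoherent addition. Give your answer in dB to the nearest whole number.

First find each source's level at the receiver (point-source: −20·log₁₀(r/r_ref)), then combine on an intensity basis.
milling machine: 86 − 20·log₁₀(21.9/2.2) = 86 − 19.96 = 66.04 dB.
forklift: 89 − 20·log₁₀(40.9/3.3) = 89 − 21.86 = 67.14 dB.
Σ 10^(L/10) = 9.189e+06 → L_total = 10·log₁₀(9.189e+06) = 69.63 dB.

70 dB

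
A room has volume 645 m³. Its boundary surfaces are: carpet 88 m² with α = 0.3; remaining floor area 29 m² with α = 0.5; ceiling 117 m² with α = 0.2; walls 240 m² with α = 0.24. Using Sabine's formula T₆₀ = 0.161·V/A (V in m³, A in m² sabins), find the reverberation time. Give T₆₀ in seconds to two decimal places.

0.85 s

A = Σ Sᵢαᵢ = 88·0.3 + 29·0.5 + 117·0.2 + 240·0.24 = 121.90 m².
T₆₀ = 0.161 × 645 / 121.90 = 0.852 s.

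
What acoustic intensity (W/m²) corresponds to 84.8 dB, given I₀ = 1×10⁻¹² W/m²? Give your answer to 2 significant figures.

0.00030 W/m²

I = I₀·10^(L/10) = 10⁻¹² × 10^(84.8/10) = 10^(-3.520).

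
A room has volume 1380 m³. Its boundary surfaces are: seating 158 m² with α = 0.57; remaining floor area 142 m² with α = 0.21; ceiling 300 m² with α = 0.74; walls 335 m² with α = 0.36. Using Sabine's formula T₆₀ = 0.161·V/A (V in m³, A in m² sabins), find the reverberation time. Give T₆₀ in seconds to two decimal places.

Total absorption A = 158·0.57 + 142·0.21 + 300·0.74 + 335·0.36 = 462.48 m² sabins.
T₆₀ = 0.161·V/A = 0.161·1380/462.48 = 0.480 s.

0.48 s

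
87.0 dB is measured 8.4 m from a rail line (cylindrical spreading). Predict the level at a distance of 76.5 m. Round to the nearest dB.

77 dB

Cylindrical spreading from a line source gives a 10·log₁₀(r₂/r₁) drop.
L₂ = 87.0 − 10·log₁₀(76.5/8.4) = 87.0 − 9.594 = 77.41 dB.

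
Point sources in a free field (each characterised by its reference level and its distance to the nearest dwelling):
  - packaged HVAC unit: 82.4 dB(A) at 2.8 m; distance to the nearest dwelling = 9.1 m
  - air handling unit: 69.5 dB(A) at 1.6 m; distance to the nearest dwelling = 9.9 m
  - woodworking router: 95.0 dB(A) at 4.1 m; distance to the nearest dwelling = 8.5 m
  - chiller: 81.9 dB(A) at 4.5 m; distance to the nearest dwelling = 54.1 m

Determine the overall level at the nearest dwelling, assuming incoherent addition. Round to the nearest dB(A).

89 dB(A)

Apply inverse-square spreading to bring every level to the receiver, then sum 10^(L/10).
packaged HVAC unit: 82.4 − 20·log₁₀(9.1/2.8) = 82.4 − 10.24 = 72.16 dB(A).
air handling unit: 69.5 − 20·log₁₀(9.9/1.6) = 69.5 − 15.83 = 53.67 dB(A).
woodworking router: 95.0 − 20·log₁₀(8.5/4.1) = 95.0 − 6.33 = 88.67 dB(A).
chiller: 81.9 − 20·log₁₀(54.1/4.5) = 81.9 − 21.60 = 60.30 dB(A).
Σ 10^(L/10) = 7.535e+08 → L_total = 10·log₁₀(7.535e+08) = 88.77 dB(A).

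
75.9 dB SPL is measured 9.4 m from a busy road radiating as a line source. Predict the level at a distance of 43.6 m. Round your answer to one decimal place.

Line-source attenuation: ΔL = 10·log₁₀(r₂/r₁) = 10·log₁₀(43.6/9.4) = 6.664 dB.
L₂ = 75.9 − 10·log₁₀(43.6/9.4) = 75.9 − 6.664 = 69.24 dB SPL.

69.2 dB SPL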